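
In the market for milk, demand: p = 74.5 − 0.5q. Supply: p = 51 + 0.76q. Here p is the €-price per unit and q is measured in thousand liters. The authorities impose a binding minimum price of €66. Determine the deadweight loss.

Competitive equilibrium: 74.5 − 0.5q = 51 + 0.76q → q* = 18.6508, p* = 65.1746.
At the floor p = 66, quantity demanded = (74.5 − 66)/0.5 = 17.
Sellers' marginal cost at q' = 17: 51 + 0.76·17 = 63.92.
Δq = 18.6508 − 17 = 1.6508; wedge = 66 − 63.92 = 2.08.
Welfare loss = ½ × 1.6508 × 2.08 = €1.72 thousand.

€1.72 thousand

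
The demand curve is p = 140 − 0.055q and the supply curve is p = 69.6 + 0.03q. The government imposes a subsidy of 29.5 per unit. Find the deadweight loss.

5119.12

Competitive equilibrium: 140 − 0.055q = 69.6 + 0.03q → q* = 828.2353, p* = 94.4471.
The subsidy lowers effective supply by 29.5: p = 40.1 + 0.03q.
New quantity: 140 − 0.055q = 40.1 + 0.03q → q' = 1175.2941.
Overproduction Δq = 1175.2941 − 828.2353 = 347.0588; wedge = subsidy = 29.5.
DWL = ½ × 347.0588 × 29.5 = 5119.12.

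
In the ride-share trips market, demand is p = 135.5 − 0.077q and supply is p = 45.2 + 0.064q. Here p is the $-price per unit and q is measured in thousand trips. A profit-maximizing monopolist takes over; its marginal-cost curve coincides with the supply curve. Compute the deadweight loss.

$3607.40 thousand

Competitive equilibrium: 135.5 − 0.077q = 45.2 + 0.064q → q* = 640.4255, p* = 86.1872.
Marginal revenue: MR = 135.5 − 0.154q. Set MR = MC: 135.5 − 0.154q = 45.2 + 0.064q → q_m = 414.2202.
Price p_m = 135.5 − 0.077·414.2202 = 103.605; MC(q_m) = 45.2 + 0.064·414.2202 = 71.7101.
Competitive q* = 640.4255, so Δq = 226.2053; wedge = 103.605 − 71.7101 = 31.8949.
The triangle = ½ × 226.2053 × 31.8949 = $3607.40 thousand.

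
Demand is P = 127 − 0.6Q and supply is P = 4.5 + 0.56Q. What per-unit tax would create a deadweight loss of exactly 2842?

Competitive equilibrium: 127 − 0.6Q = 4.5 + 0.56Q → Q* = 105.6034, P* = 63.6379.
A tax t gives ΔQ = t/1.16 and wedge t, so DWL = t²/2.32.
t²/2.32 = 2842 → t² = 6593.44 → t = 81.2.

81.2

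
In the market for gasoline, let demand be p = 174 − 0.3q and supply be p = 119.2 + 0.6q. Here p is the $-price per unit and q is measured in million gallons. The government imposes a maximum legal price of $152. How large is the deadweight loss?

Competitive equilibrium: 174 − 0.3q = 119.2 + 0.6q → q* = 60.8889, p* = 155.7333.
At the ceiling p = 152, quantity supplied = (152 − 119.2)/0.6 = 54.6667.
Willingness to pay at q' = 54.6667: 174 − 0.3·54.6667 = 157.6.
Δq = 60.8889 − 54.6667 = 6.2222; wedge = 157.6 − 152 = 5.6.
The triangle = ½ × 6.2222 × 5.6 = $17.42 million.

$17.42 million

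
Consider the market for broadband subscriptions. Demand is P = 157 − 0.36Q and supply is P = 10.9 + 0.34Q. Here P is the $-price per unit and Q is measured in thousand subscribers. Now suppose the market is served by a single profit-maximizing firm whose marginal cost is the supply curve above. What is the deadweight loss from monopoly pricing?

Competitive equilibrium: 157 − 0.36Q = 10.9 + 0.34Q → Q* = 208.7143, P* = 81.8629.
Marginal revenue: MR = 157 − 0.72Q. Set MR = MC: 157 − 0.72Q = 10.9 + 0.34Q → Q_m = 137.8302.
Price P_m = 157 − 0.36·137.8302 = 107.3811; MC(Q_m) = 10.9 + 0.34·137.8302 = 57.7623.
Competitive Q* = 208.7143, so ΔQ = 70.8841; wedge = 107.3811 − 57.7623 = 49.6188.
DWL = ½ × 70.8841 × 49.6188 = $1758.59 thousand.

$1758.59 thousand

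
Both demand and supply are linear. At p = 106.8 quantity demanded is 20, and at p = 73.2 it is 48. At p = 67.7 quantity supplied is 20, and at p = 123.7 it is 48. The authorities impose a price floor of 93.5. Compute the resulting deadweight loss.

Demand slope = (73.2 − 106.8)/(48 − 20) = −1.2, so p = 130.8 − 1.2q.
Supply slope = (123.7 − 67.7)/(48 − 20) = 2, so p = 27.7 + 2q.
Competitive equilibrium: 130.8 − 1.2q = 27.7 + 2q → q* = 32.2188, p* = 92.1375.
At the floor p = 93.5, quantity demanded = (130.8 − 93.5)/1.2 = 31.0833.
Sellers' marginal cost at q' = 31.0833: 27.7 + 2·31.0833 = 89.8666.
Δq = 32.2188 − 31.0833 = 1.1355; wedge = 93.5 − 89.8666 = 3.6334.
DWL = ½ × 1.1355 × 3.6334 = 2.06.

2.06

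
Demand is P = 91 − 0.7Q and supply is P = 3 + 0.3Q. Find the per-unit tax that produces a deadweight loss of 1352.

Competitive equilibrium: 91 − 0.7Q = 3 + 0.3Q → Q* = 88, P* = 29.4.
A tax t gives ΔQ = t/1 and wedge t, so DWL = t²/2.
t²/2 = 1352 → t² = 2704 → t = 52.

52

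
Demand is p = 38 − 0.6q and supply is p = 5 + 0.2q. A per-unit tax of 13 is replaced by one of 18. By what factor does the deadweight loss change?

1.917

Competitive equilibrium: 38 − 0.6q = 5 + 0.2q → q* = 41.25, p* = 13.25.
For a per-unit tax t: Δq = t/0.8, so DWL = ½·t·(t/0.8) = t²/1.6.
At t = 13: DWL = 105.625. At t = 18: DWL = 202.5.
Ratio = (18/13)² = 1.917.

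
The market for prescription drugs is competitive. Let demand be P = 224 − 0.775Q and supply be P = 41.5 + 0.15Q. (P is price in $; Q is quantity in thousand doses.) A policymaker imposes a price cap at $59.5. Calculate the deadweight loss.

$2763.38 thousand

Competitive equilibrium: 224 − 0.775Q = 41.5 + 0.15Q → Q* = 197.2973, P* = 71.0946.
At the ceiling P = 59.5, quantity supplied = (59.5 − 41.5)/0.15 = 120.
Willingness to pay at Q' = 120: 224 − 0.775·120 = 131.
ΔQ = 197.2973 − 120 = 77.2973; wedge = 131 − 59.5 = 71.5.
The triangle = ½ × 77.2973 × 71.5 = $2763.38 thousand.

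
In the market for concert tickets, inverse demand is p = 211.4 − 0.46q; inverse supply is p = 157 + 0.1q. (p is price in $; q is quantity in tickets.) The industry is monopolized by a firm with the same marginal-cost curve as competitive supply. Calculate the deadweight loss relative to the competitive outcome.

Competitive equilibrium: 211.4 − 0.46q = 157 + 0.1q → q* = 97.1429, p* = 166.7143.
Marginal revenue: MR = 211.4 − 0.92q. Set MR = MC: 211.4 − 0.92q = 157 + 0.1q → q_m = 53.3333.
Price p_m = 211.4 − 0.46·53.3333 = 186.8667; MC(q_m) = 157 + 0.1·53.3333 = 162.3333.
Competitive q* = 97.1429, so Δq = 43.8096; wedge = 186.8667 − 162.3333 = 24.5334.
DWL = ½ × 43.8096 × 24.5334 = $537.40.

$537.40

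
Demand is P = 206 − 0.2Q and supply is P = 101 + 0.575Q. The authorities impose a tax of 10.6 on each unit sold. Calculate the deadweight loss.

Competitive equilibrium: 206 − 0.2Q = 101 + 0.575Q → Q* = 135.4839, P* = 178.9032.
With the tax, the buyer price exceeds the seller price by 10.6: (206 − 0.2Q) − (101 + 0.575Q) = 10.6 → Q' = 121.8065.
ΔQ = 135.4839 − 121.8065 = 13.6774; the wedge equals the tax, 10.6.
The triangle = ½ × 13.6774 × 10.6 = 72.49.

72.49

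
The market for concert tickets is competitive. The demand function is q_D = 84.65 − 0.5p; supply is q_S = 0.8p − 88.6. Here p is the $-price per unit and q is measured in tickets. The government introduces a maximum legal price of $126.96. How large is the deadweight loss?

In inverse form: demand p = 169.3 − 2q, supply p = 110.75 + 1.25q.
Competitive equilibrium: 169.3 − 2q = 110.75 + 1.25q → q* = 18.0154, p* = 133.2692.
At the ceiling p = 126.96, quantity supplied = (126.96 − 110.75)/1.25 = 12.968.
Willingness to pay at q' = 12.968: 169.3 − 2·12.968 = 143.364.
Δq = 18.0154 − 12.968 = 5.0474; wedge = 143.364 − 126.96 = 16.404.
DWL = ½ × 5.0474 × 16.404 = $41.40.

$41.40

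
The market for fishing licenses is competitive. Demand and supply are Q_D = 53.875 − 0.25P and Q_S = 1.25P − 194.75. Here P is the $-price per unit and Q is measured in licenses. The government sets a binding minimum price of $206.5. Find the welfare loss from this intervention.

In inverse form: demand P = 215.5 − 4Q, supply P = 155.8 + 0.8Q.
Competitive equilibrium: 215.5 − 4Q = 155.8 + 0.8Q → Q* = 12.4375, P* = 165.75.
At the floor P = 206.5, quantity demanded = (215.5 − 206.5)/4 = 2.25.
Sellers' marginal cost at Q' = 2.25: 155.8 + 0.8·2.25 = 157.6.
ΔQ = 12.4375 − 2.25 = 10.1875; wedge = 206.5 − 157.6 = 48.9.
Welfare loss = ½ × 10.1875 × 48.9 = $249.08.

$249.08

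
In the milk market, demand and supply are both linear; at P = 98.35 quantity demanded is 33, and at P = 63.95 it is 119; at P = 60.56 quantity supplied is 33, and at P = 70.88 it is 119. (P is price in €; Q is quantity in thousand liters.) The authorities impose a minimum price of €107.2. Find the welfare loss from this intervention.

€2336.54 thousand

Demand slope = (63.95 − 98.35)/(119 − 33) = −0.4, so P = 111.55 − 0.4Q.
Supply slope = (70.88 − 60.56)/(119 − 33) = 0.12, so P = 56.6 + 0.12Q.
Competitive equilibrium: 111.55 − 0.4Q = 56.6 + 0.12Q → Q* = 105.6731, P* = 69.2808.
At the floor P = 107.2, quantity demanded = (111.55 − 107.2)/0.4 = 10.875.
Sellers' marginal cost at Q' = 10.875: 56.6 + 0.12·10.875 = 57.905.
ΔQ = 105.6731 − 10.875 = 94.7981; wedge = 107.2 − 57.905 = 49.295.
Welfare loss = ½ × 94.7981 × 49.295 = €2336.54 thousand.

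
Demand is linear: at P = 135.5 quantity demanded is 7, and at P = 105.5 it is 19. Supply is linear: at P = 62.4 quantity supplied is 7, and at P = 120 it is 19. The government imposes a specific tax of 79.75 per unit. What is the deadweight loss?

Demand slope = (105.5 − 135.5)/(19 − 7) = −2.5, so P = 153 − 2.5Q.
Supply slope = (120 − 62.4)/(19 − 7) = 4.8, so P = 28.8 + 4.8Q.
Competitive equilibrium: 153 − 2.5Q = 28.8 + 4.8Q → Q* = 17.0137, P* = 110.4658.
With the tax, the buyer price exceeds the seller price by 79.75: (153 − 2.5Q) − (28.8 + 4.8Q) = 79.75 → Q' = 6.089.
ΔQ = 17.0137 − 6.089 = 10.9247; the wedge equals the tax, 79.75.
Deadweight loss = ½ × 10.9247 × 79.75 = 435.62.

435.62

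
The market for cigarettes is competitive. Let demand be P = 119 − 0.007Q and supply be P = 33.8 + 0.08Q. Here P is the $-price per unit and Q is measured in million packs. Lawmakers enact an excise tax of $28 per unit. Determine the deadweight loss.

Competitive equilibrium: 119 − 0.007Q = 33.8 + 0.08Q → Q* = 979.3103, P* = 112.1448.
With the tax, the buyer price exceeds the seller price by 28: (119 − 0.007Q) − (33.8 + 0.08Q) = 28 → Q' = 657.4713.
ΔQ = 979.3103 − 657.4713 = 321.839; the wedge equals the tax, 28.
The triangle = ½ × 321.839 × 28 = $4505.75 million.

$4505.75 million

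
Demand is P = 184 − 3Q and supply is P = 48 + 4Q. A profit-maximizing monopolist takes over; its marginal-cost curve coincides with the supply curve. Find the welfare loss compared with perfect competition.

118.90

Competitive equilibrium: 184 − 3Q = 48 + 4Q → Q* = 19.4286, P* = 125.7143.
Marginal revenue: MR = 184 − 6Q. Set MR = MC: 184 − 6Q = 48 + 4Q → Q_m = 13.6.
Price P_m = 184 − 3·13.6 = 143.2; MC(Q_m) = 48 + 4·13.6 = 102.4.
Competitive Q* = 19.4286, so ΔQ = 5.8286; wedge = 143.2 − 102.4 = 40.8.
The triangle = ½ × 5.8286 × 40.8 = 118.90.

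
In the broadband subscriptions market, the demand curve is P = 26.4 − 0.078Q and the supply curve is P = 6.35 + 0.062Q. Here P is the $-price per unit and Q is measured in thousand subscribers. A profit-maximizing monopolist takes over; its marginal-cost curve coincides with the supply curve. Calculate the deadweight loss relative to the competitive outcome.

$183.80 thousand

Competitive equilibrium: 26.4 − 0.078Q = 6.35 + 0.062Q → Q* = 143.2143, P* = 15.2293.
Marginal revenue: MR = 26.4 − 0.156Q. Set MR = MC: 26.4 − 0.156Q = 6.35 + 0.062Q → Q_m = 91.9725.
Price P_m = 26.4 − 0.078·91.9725 = 19.2261; MC(Q_m) = 6.35 + 0.062·91.9725 = 12.0523.
Competitive Q* = 143.2143, so ΔQ = 51.2418; wedge = 19.2261 − 12.0523 = 7.1738.
Welfare loss = ½ × 51.2418 × 7.1738 = $183.80 thousand.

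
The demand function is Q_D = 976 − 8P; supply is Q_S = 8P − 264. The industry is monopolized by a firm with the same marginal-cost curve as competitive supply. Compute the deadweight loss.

1760.22

In inverse form: demand P = 122 − 0.125Q, supply P = 33 + 0.125Q.
Competitive equilibrium: 122 − 0.125Q = 33 + 0.125Q → Q* = 356, P* = 77.5.
Marginal revenue: MR = 122 − 0.25Q. Set MR = MC: 122 − 0.25Q = 33 + 0.125Q → Q_m = 237.3333.
Price P_m = 122 − 0.125·237.3333 = 92.3333; MC(Q_m) = 33 + 0.125·237.3333 = 62.6667.
Competitive Q* = 356, so ΔQ = 118.6667; wedge = 92.3333 − 62.6667 = 29.6666.
Deadweight loss = ½ × 118.6667 × 29.6666 = 1760.22.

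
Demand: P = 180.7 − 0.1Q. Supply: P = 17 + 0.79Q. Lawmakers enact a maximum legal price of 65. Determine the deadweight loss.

Competitive equilibrium: 180.7 − 0.1Q = 17 + 0.79Q → Q* = 183.9326, P* = 162.3067.
At the ceiling P = 65, quantity supplied = (65 − 17)/0.79 = 60.7595.
Willingness to pay at Q' = 60.7595: 180.7 − 0.1·60.7595 = 174.6241.
ΔQ = 183.9326 − 60.7595 = 123.1731; wedge = 174.6241 − 65 = 109.6241.
The triangle = ½ × 123.1731 × 109.6241 = 6751.37.

6751.37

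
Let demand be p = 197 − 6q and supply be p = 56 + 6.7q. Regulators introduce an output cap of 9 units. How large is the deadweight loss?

28.07

Competitive equilibrium: 197 − 6q = 56 + 6.7q → q* = 11.1024, p* = 130.3858.
At q = 9: demand price = 197 − 6·9 = 143; supply price = 56 + 6.7·9 = 116.3.
Δq = 11.1024 − 9 = 2.1024; wedge = 143 − 116.3 = 26.7.
DWL = ½ × 2.1024 × 26.7 = 28.07.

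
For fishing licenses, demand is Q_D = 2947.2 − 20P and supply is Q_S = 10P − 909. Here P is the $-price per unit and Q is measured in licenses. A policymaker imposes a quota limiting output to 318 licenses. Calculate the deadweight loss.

In inverse form: demand P = 147.36 − 0.05Q, supply P = 90.9 + 0.1Q.
Competitive equilibrium: 147.36 − 0.05Q = 90.9 + 0.1Q → Q* = 376.4, P* = 128.54.
At Q = 318: demand price = 147.36 − 0.05·318 = 131.46; supply price = 90.9 + 0.1·318 = 122.7.
ΔQ = 376.4 − 318 = 58.4; wedge = 131.46 − 122.7 = 8.76.
DWL = ½ × 58.4 × 8.76 = $255.792.

$255.792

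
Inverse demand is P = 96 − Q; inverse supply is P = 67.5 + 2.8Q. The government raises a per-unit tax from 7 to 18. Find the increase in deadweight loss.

Competitive equilibrium: 96 − Q = 67.5 + 2.8Q → Q* = 7.5, P* = 88.5.
For a per-unit tax t: ΔQ = t/3.8, so DWL = ½·t·(t/3.8) = t²/7.6.
At t = 7: DWL = 6.4474. At t = 18: DWL = 42.6316.
Increase = 42.6316 − 6.4474 = 36.18.

36.18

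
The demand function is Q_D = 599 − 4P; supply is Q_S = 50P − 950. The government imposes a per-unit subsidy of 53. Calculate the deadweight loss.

In inverse form: demand P = 149.75 − 0.25Q, supply P = 19 + 0.02Q.
Competitive equilibrium: 149.75 − 0.25Q = 19 + 0.02Q → Q* = 484.2593, P* = 28.6852.
The subsidy lowers effective supply by 53: P = 0.02Q − 34.
New quantity: 149.75 − 0.25Q = 0.02Q − 34 → Q' = 680.5556.
Overproduction ΔQ = 680.5556 − 484.2593 = 196.2963; wedge = subsidy = 53.
Deadweight loss = ½ × 196.2963 × 53 = 5201.85.

5201.85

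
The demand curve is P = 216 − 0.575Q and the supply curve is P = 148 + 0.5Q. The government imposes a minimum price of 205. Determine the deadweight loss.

1046.54

Competitive equilibrium: 216 − 0.575Q = 148 + 0.5Q → Q* = 63.2558, P* = 179.6279.
At the floor P = 205, quantity demanded = (216 − 205)/0.575 = 19.1304.
Sellers' marginal cost at Q' = 19.1304: 148 + 0.5·19.1304 = 157.5652.
ΔQ = 63.2558 − 19.1304 = 44.1254; wedge = 205 − 157.5652 = 47.4348.
DWL = ½ × 44.1254 × 47.4348 = 1046.54.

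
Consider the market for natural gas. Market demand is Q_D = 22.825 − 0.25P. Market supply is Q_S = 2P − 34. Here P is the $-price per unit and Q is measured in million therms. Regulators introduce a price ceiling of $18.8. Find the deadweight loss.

In inverse form: demand P = 91.3 − 4Q, supply P = 17 + 0.5Q.
Competitive equilibrium: 91.3 − 4Q = 17 + 0.5Q → Q* = 16.5111, P* = 25.2556.
At the ceiling P = 18.8, quantity supplied = (18.8 − 17)/0.5 = 3.6.
Willingness to pay at Q' = 3.6: 91.3 − 4·3.6 = 76.9.
ΔQ = 16.5111 − 3.6 = 12.9111; wedge = 76.9 − 18.8 = 58.1.
DWL = ½ × 12.9111 × 58.1 = $375.07 million.

$375.07 million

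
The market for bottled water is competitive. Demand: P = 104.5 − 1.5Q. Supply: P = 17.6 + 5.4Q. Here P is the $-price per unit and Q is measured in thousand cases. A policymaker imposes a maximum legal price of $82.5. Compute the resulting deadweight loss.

Competitive equilibrium: 104.5 − 1.5Q = 17.6 + 5.4Q → Q* = 12.5942, P* = 85.6087.
At the ceiling P = 82.5, quantity supplied = (82.5 − 17.6)/5.4 = 12.0185.
Willingness to pay at Q' = 12.0185: 104.5 − 1.5·12.0185 = 86.4723.
ΔQ = 12.5942 − 12.0185 = 0.5757; wedge = 86.4723 − 82.5 = 3.9723.
The triangle = ½ × 0.5757 × 3.9723 = $1.14 thousand.

$1.14 thousand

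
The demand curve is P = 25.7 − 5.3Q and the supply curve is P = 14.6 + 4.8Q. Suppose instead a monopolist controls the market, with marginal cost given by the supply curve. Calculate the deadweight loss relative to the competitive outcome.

Competitive equilibrium: 25.7 − 5.3Q = 14.6 + 4.8Q → Q* = 1.099, P* = 19.8752.
Marginal revenue: MR = 25.7 − 10.6Q. Set MR = MC: 25.7 − 10.6Q = 14.6 + 4.8Q → Q_m = 0.7208.
Price P_m = 25.7 − 5.3·0.7208 = 21.8798; MC(Q_m) = 14.6 + 4.8·0.7208 = 18.0598.
Competitive Q* = 1.099, so ΔQ = 0.3782; wedge = 21.8798 − 18.0598 = 3.82.
Welfare loss = ½ × 0.3782 × 3.82 = 0.72.

0.72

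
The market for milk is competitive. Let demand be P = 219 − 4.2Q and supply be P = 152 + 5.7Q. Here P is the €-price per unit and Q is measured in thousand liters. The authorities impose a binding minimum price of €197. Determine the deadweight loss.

€11.58 thousand

Competitive equilibrium: 219 − 4.2Q = 152 + 5.7Q → Q* = 6.7677, P* = 190.5758.
At the floor P = 197, quantity demanded = (219 − 197)/4.2 = 5.2381.
Sellers' marginal cost at Q' = 5.2381: 152 + 5.7·5.2381 = 181.8572.
ΔQ = 6.7677 − 5.2381 = 1.5296; wedge = 197 − 181.8572 = 15.1428.
DWL = ½ × 1.5296 × 15.1428 = €11.58 thousand.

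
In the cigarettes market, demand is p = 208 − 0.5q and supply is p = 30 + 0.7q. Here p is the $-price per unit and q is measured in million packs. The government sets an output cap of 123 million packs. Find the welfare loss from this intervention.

$385.07 million

Competitive equilibrium: 208 − 0.5q = 30 + 0.7q → q* = 148.3333, p* = 133.8333.
At q = 123: demand price = 208 − 0.5·123 = 146.5; supply price = 30 + 0.7·123 = 116.1.
Δq = 148.3333 − 123 = 25.3333; wedge = 146.5 − 116.1 = 30.4.
DWL = ½ × 25.3333 × 30.4 = $385.07 million.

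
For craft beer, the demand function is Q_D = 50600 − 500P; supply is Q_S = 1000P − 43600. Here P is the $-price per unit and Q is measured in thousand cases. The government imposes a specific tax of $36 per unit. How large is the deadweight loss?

$216000 thousand

In inverse form: demand P = 101.2 − 0.002Q, supply P = 43.6 + 0.001Q.
Competitive equilibrium: 101.2 − 0.002Q = 43.6 + 0.001Q → Q* = 19200, P* = 62.8.
With the tax, the buyer price exceeds the seller price by 36: (101.2 − 0.002Q) − (43.6 + 0.001Q) = 36 → Q' = 7200.
ΔQ = 19200 − 7200 = 12000; the wedge equals the tax, 36.
Deadweight loss = ½ × 12000 × 36 = $216000 thousand.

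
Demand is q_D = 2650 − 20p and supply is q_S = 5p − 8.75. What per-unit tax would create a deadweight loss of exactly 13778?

83

In inverse form: demand p = 132.5 − 0.05q, supply p = 1.75 + 0.2q.
Competitive equilibrium: 132.5 − 0.05q = 1.75 + 0.2q → q* = 523, p* = 106.35.
A tax t gives Δq = t/0.25 and wedge t, so DWL = t²/0.5.
t²/0.5 = 13778 → t² = 6889 → t = 83.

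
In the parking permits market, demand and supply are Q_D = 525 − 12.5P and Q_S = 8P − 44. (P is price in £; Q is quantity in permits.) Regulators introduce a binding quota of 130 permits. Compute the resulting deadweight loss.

In inverse form: demand P = 42 − 0.08Q, supply P = 5.5 + 0.125Q.
Competitive equilibrium: 42 − 0.08Q = 5.5 + 0.125Q → Q* = 178.0488, P* = 27.7561.
At Q = 130: demand price = 42 − 0.08·130 = 31.6; supply price = 5.5 + 0.125·130 = 21.75.
ΔQ = 178.0488 − 130 = 48.0488; wedge = 31.6 − 21.75 = 9.85.
DWL = ½ × 48.0488 × 9.85 = £236.64.

£236.64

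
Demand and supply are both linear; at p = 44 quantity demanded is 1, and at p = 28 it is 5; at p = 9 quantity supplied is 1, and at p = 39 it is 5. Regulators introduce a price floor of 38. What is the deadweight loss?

Demand slope = (28 − 44)/(5 − 1) = −4, so p = 48 − 4q.
Supply slope = (39 − 9)/(5 − 1) = 7.5, so p = 1.5 + 7.5q.
Competitive equilibrium: 48 − 4q = 1.5 + 7.5q → q* = 4.0435, p* = 31.8261.
At the floor p = 38, quantity demanded = (48 − 38)/4 = 2.5.
Sellers' marginal cost at q' = 2.5: 1.5 + 7.5·2.5 = 20.25.
Δq = 4.0435 − 2.5 = 1.5435; wedge = 38 − 20.25 = 17.75.
Deadweight loss = ½ × 1.5435 × 17.75 = 13.70.

13.70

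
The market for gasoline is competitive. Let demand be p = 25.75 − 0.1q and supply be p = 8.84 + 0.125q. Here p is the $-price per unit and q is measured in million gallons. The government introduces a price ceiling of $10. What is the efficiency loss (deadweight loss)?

$488.20 million

Competitive equilibrium: 25.75 − 0.1q = 8.84 + 0.125q → q* = 75.1556, p* = 18.2344.
At the ceiling p = 10, quantity supplied = (10 − 8.84)/0.125 = 9.28.
Willingness to pay at q' = 9.28: 25.75 − 0.1·9.28 = 24.822.
Δq = 75.1556 − 9.28 = 65.8756; wedge = 24.822 − 10 = 14.822.
DWL = ½ × 65.8756 × 14.822 = $488.20 million.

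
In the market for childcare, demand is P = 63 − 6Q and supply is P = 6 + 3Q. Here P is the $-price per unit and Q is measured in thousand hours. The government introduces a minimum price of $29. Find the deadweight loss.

Competitive equilibrium: 63 − 6Q = 6 + 3Q → Q* = 6.3333, P* = 25.
At the floor P = 29, quantity demanded = (63 − 29)/6 = 5.6667.
Sellers' marginal cost at Q' = 5.6667: 6 + 3·5.6667 = 23.0001.
ΔQ = 6.3333 − 5.6667 = 0.6666; wedge = 29 − 23.0001 = 5.9999.
DWL = ½ × 0.6666 × 5.9999 = $2 thousand.

$2 thousand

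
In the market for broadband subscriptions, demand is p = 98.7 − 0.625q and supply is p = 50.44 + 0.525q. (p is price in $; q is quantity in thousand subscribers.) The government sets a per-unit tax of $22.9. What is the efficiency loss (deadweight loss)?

Competitive equilibrium: 98.7 − 0.625q = 50.44 + 0.525q → q* = 41.9652, p* = 72.4717.
With the tax, the buyer price exceeds the seller price by 22.9: (98.7 − 0.625q) − (50.44 + 0.525q) = 22.9 → q' = 22.0522.
Δq = 41.9652 − 22.0522 = 19.913; the wedge equals the tax, 22.9.
Welfare loss = ½ × 19.913 × 22.9 = $228 thousand.

$228 thousand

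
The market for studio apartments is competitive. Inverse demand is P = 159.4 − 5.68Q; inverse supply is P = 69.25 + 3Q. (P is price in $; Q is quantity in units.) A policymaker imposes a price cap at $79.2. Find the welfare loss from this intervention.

Competitive equilibrium: 159.4 − 5.68Q = 69.25 + 3Q → Q* = 10.3859, P* = 100.4078.
At the ceiling P = 79.2, quantity supplied = (79.2 − 69.25)/3 = 3.3167.
Willingness to pay at Q' = 3.3167: 159.4 − 5.68·3.3167 = 140.5611.
ΔQ = 10.3859 − 3.3167 = 7.0692; wedge = 140.5611 − 79.2 = 61.3611.
Welfare loss = ½ × 7.0692 × 61.3611 = $216.89.

$216.89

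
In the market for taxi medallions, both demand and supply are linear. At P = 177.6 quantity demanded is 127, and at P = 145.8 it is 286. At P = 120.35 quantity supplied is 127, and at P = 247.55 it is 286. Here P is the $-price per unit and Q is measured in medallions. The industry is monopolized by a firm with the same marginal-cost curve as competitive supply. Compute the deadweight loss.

Demand slope = (145.8 − 177.6)/(286 − 127) = −0.2, so P = 203 − 0.2Q.
Supply slope = (247.55 − 120.35)/(286 − 127) = 0.8, so P = 18.75 + 0.8Q.
Competitive equilibrium: 203 − 0.2Q = 18.75 + 0.8Q → Q* = 184.25, P* = 166.15.
Marginal revenue: MR = 203 − 0.4Q. Set MR = MC: 203 − 0.4Q = 18.75 + 0.8Q → Q_m = 153.5417.
Price P_m = 203 − 0.2·153.5417 = 172.2917; MC(Q_m) = 18.75 + 0.8·153.5417 = 141.5834.
Competitive Q* = 184.25, so ΔQ = 30.7083; wedge = 172.2917 − 141.5834 = 30.7083.
DWL = ½ × 30.7083 × 30.7083 = $471.50.

$471.50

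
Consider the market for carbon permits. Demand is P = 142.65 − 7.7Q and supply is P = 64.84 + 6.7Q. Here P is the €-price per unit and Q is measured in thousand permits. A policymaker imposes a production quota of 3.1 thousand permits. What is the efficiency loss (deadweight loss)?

€38.20 thousand

Competitive equilibrium: 142.65 − 7.7Q = 64.84 + 6.7Q → Q* = 5.4035, P* = 101.0433.
At Q = 3.1: demand price = 142.65 − 7.7·3.1 = 118.78; supply price = 64.84 + 6.7·3.1 = 85.61.
ΔQ = 5.4035 − 3.1 = 2.3035; wedge = 118.78 − 85.61 = 33.17.
DWL = ½ × 2.3035 × 33.17 = €38.20 thousand.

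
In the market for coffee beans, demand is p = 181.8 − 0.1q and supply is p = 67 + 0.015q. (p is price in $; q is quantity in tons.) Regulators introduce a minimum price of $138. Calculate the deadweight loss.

Competitive equilibrium: 181.8 − 0.1q = 67 + 0.015q → q* = 998.2609, p* = 81.9739.
At the floor p = 138, quantity demanded = (181.8 − 138)/0.1 = 438.
Sellers' marginal cost at q' = 438: 67 + 0.015·438 = 73.57.
Δq = 998.2609 − 438 = 560.2609; wedge = 138 − 73.57 = 64.43.
The triangle = ½ × 560.2609 × 64.43 = $18048.80.

$18048.80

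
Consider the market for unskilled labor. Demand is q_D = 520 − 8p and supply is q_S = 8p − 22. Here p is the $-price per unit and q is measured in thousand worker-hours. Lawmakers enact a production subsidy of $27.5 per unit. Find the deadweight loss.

$1512.50 thousand

In inverse form: demand p = 65 − 0.125q, supply p = 2.75 + 0.125q.
Competitive equilibrium: 65 − 0.125q = 2.75 + 0.125q → q* = 249, p* = 33.875.
The subsidy lowers effective supply by 27.5: p = 0.125q − 24.75.
New quantity: 65 − 0.125q = 0.125q − 24.75 → q' = 359.
Overproduction Δq = 359 − 249 = 110; wedge = subsidy = 27.5.
Welfare loss = ½ × 110 × 27.5 = $1512.50 thousand.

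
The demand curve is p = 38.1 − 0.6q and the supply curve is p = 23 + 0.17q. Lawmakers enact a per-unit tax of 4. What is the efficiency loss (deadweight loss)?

Competitive equilibrium: 38.1 − 0.6q = 23 + 0.17q → q* = 19.6104, p* = 26.3338.
With the tax, the buyer price exceeds the seller price by 4: (38.1 − 0.6q) − (23 + 0.17q) = 4 → q' = 14.4156.
Δq = 19.6104 − 14.4156 = 5.1948; the wedge equals the tax, 4.
Welfare loss = ½ × 5.1948 × 4 = 10.39.

10.39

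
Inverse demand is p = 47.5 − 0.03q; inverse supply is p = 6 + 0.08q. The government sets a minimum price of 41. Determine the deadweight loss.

Competitive equilibrium: 47.5 − 0.03q = 6 + 0.08q → q* = 377.2727, p* = 36.1818.
At the floor p = 41, quantity demanded = (47.5 − 41)/0.03 = 216.6667.
Sellers' marginal cost at q' = 216.6667: 6 + 0.08·216.6667 = 23.3333.
Δq = 377.2727 − 216.6667 = 160.606; wedge = 41 − 23.3333 = 17.6667.
Welfare loss = ½ × 160.606 × 17.6667 = 1418.69.

1418.69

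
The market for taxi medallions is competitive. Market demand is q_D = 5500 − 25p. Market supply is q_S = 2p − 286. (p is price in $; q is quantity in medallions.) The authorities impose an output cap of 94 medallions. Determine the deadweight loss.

$637.53

In inverse form: demand p = 220 − 0.04q, supply p = 143 + 0.5q.
Competitive equilibrium: 220 − 0.04q = 143 + 0.5q → q* = 142.5926, p* = 214.2963.
At q = 94: demand price = 220 − 0.04·94 = 216.24; supply price = 143 + 0.5·94 = 190.
Δq = 142.5926 − 94 = 48.5926; wedge = 216.24 − 190 = 26.24.
The triangle = ½ × 48.5926 × 26.24 = $637.53.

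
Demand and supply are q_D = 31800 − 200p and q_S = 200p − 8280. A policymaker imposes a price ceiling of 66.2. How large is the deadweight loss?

In inverse form: demand p = 159 − 0.005q, supply p = 41.4 + 0.005q.
Competitive equilibrium: 159 − 0.005q = 41.4 + 0.005q → q* = 11760, p* = 100.2.
At the ceiling p = 66.2, quantity supplied = (66.2 − 41.4)/0.005 = 4960.
Willingness to pay at q' = 4960: 159 − 0.005·4960 = 134.2.
Δq = 11760 − 4960 = 6800; wedge = 134.2 − 66.2 = 68.
Deadweight loss = ½ × 6800 × 68 = 231200.

231200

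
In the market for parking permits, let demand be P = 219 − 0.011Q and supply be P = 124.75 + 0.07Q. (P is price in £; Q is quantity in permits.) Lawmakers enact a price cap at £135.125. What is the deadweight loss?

Competitive equilibrium: 219 − 0.011Q = 124.75 + 0.07Q → Q* = 1163.580247, P* = 206.200617.
At the ceiling P = 135.125, quantity supplied = (135.125 − 124.75)/0.07 = 148.214286.
Willingness to pay at Q' = 148.214286: 219 − 0.011·148.214286 = 217.369643.
ΔQ = 1163.580247 − 148.214286 = 1015.365961; wedge = 217.369643 − 135.125 = 82.244643.
The triangle = ½ × 1015.365961 × 82.244643 = £41754.21.

£41754.21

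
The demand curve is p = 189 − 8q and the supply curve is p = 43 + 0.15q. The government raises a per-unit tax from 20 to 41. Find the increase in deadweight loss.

78.59

Competitive equilibrium: 189 − 8q = 43 + 0.15q → q* = 17.9141, p* = 45.6871.
For a per-unit tax t: Δq = t/8.15, so DWL = ½·t·(t/8.15) = t²/16.3.
At t = 20: DWL = 24.54. At t = 41: DWL = 103.129.
Increase = 103.129 − 24.54 = 78.59.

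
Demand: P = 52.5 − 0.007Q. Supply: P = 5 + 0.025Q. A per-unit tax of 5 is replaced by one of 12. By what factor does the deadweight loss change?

5.76

Competitive equilibrium: 52.5 − 0.007Q = 5 + 0.025Q → Q* = 1484.375, P* = 42.1094.
For a per-unit tax t: ΔQ = t/0.032, so DWL = ½·t·(t/0.032) = t²/0.064.
At t = 5: DWL = 390.625. At t = 12: DWL = 2250.
Ratio = (12/5)² = 5.76.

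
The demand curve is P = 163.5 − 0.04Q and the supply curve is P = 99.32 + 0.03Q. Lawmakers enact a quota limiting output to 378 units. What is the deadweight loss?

10162.85

Competitive equilibrium: 163.5 − 0.04Q = 99.32 + 0.03Q → Q* = 916.85714, P* = 126.82571.
At Q = 378: demand price = 163.5 − 0.04·378 = 148.38; supply price = 99.32 + 0.03·378 = 110.66.
ΔQ = 916.85714 − 378 = 538.85714; wedge = 148.38 − 110.66 = 37.72.
Welfare loss = ½ × 538.85714 × 37.72 = 10162.85.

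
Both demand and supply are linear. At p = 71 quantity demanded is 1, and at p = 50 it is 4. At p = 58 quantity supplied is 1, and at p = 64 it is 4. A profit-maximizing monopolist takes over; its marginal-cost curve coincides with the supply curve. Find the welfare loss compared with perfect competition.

Demand slope = (50 − 71)/(4 − 1) = −7, so p = 78 − 7q.
Supply slope = (64 − 58)/(4 − 1) = 2, so p = 56 + 2q.
Competitive equilibrium: 78 − 7q = 56 + 2q → q* = 2.4444, p* = 60.8889.
Marginal revenue: MR = 78 − 14q. Set MR = MC: 78 − 14q = 56 + 2q → q_m = 1.375.
Price p_m = 78 − 7·1.375 = 68.375; MC(q_m) = 56 + 2·1.375 = 58.75.
Competitive q* = 2.4444, so Δq = 1.0694; wedge = 68.375 − 58.75 = 9.625.
DWL = ½ × 1.0694 × 9.625 = 5.15.

5.15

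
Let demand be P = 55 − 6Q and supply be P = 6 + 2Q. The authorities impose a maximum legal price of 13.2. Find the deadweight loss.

25.50

Competitive equilibrium: 55 − 6Q = 6 + 2Q → Q* = 6.125, P* = 18.25.
At the ceiling P = 13.2, quantity supplied = (13.2 − 6)/2 = 3.6.
Willingness to pay at Q' = 3.6: 55 − 6·3.6 = 33.4.
ΔQ = 6.125 − 3.6 = 2.525; wedge = 33.4 − 13.2 = 20.2.
Welfare loss = ½ × 2.525 × 20.2 = 25.50.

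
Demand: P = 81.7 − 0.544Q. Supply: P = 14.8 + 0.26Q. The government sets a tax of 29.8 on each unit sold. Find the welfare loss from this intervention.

552.26

Competitive equilibrium: 81.7 − 0.544Q = 14.8 + 0.26Q → Q* = 83.209, P* = 36.4343.
With the tax, the buyer price exceeds the seller price by 29.8: (81.7 − 0.544Q) − (14.8 + 0.26Q) = 29.8 → Q' = 46.1443.
ΔQ = 83.209 − 46.1443 = 37.0647; the wedge equals the tax, 29.8.
Welfare loss = ½ × 37.0647 × 29.8 = 552.26.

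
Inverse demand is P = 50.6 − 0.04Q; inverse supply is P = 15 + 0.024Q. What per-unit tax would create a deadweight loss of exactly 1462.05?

13.68

Competitive equilibrium: 50.6 − 0.04Q = 15 + 0.024Q → Q* = 556.25, P* = 28.35.
A tax t gives ΔQ = t/0.064 and wedge t, so DWL = t²/0.128.
t²/0.128 = 1462.05 → t² = 187.1424 → t = 13.68.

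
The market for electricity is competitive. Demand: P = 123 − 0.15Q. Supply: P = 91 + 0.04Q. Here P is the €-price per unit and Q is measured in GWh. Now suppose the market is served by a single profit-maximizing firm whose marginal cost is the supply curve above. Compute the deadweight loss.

Competitive equilibrium: 123 − 0.15Q = 91 + 0.04Q → Q* = 168.42105, P* = 97.73684.
Marginal revenue: MR = 123 − 0.3Q. Set MR = MC: 123 − 0.3Q = 91 + 0.04Q → Q_m = 94.11765.
Price P_m = 123 − 0.15·94.11765 = 108.88235; MC(Q_m) = 91 + 0.04·94.11765 = 94.76471.
Competitive Q* = 168.42105, so ΔQ = 74.3034; wedge = 108.88235 − 94.76471 = 14.11764.
DWL = ½ × 74.3034 × 14.11764 = €524.49.

€524.49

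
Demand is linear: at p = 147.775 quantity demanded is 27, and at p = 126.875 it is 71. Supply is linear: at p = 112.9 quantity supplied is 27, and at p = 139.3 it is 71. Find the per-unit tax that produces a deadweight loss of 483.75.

32.25

Demand slope = (126.875 − 147.775)/(71 − 27) = −0.475, so p = 160.6 − 0.475q.
Supply slope = (139.3 − 112.9)/(71 − 27) = 0.6, so p = 96.7 + 0.6q.
Competitive equilibrium: 160.6 − 0.475q = 96.7 + 0.6q → q* = 59.4419, p* = 132.3651.
A tax t gives Δq = t/1.075 and wedge t, so DWL = t²/2.15.
t²/2.15 = 483.75 → t² = 1040.0625 → t = 32.25.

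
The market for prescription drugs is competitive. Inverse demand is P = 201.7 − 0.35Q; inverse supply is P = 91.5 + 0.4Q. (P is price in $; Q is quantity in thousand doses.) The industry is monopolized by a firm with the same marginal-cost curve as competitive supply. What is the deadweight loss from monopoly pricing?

$819.64 thousand

Competitive equilibrium: 201.7 − 0.35Q = 91.5 + 0.4Q → Q* = 146.9333, P* = 150.2733.
Marginal revenue: MR = 201.7 − 0.7Q. Set MR = MC: 201.7 − 0.7Q = 91.5 + 0.4Q → Q_m = 100.1818.
Price P_m = 201.7 − 0.35·100.1818 = 166.6364; MC(Q_m) = 91.5 + 0.4·100.1818 = 131.5727.
Competitive Q* = 146.9333, so ΔQ = 46.7515; wedge = 166.6364 − 131.5727 = 35.0637.
DWL = ½ × 46.7515 × 35.0637 = $819.64 thousand.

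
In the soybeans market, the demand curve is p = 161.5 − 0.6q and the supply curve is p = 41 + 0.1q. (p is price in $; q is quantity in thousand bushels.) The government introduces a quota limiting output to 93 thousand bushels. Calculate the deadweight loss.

Competitive equilibrium: 161.5 − 0.6q = 41 + 0.1q → q* = 172.1429, p* = 58.2143.
At q = 93: demand price = 161.5 − 0.6·93 = 105.7; supply price = 41 + 0.1·93 = 50.3.
Δq = 172.1429 − 93 = 79.1429; wedge = 105.7 − 50.3 = 55.4.
The triangle = ½ × 79.1429 × 55.4 = $2192.26 thousand.

$2192.26 thousand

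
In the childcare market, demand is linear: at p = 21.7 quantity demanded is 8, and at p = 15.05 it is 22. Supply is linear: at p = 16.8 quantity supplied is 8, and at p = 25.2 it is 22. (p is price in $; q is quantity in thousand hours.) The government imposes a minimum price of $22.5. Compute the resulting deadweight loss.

$20.94 thousand

Demand slope = (15.05 − 21.7)/(22 − 8) = −0.475, so p = 25.5 − 0.475q.
Supply slope = (25.2 − 16.8)/(22 − 8) = 0.6, so p = 12 + 0.6q.
Competitive equilibrium: 25.5 − 0.475q = 12 + 0.6q → q* = 12.5581, p* = 19.5349.
At the floor p = 22.5, quantity demanded = (25.5 − 22.5)/0.475 = 6.3158.
Sellers' marginal cost at q' = 6.3158: 12 + 0.6·6.3158 = 15.7895.
Δq = 12.5581 − 6.3158 = 6.2423; wedge = 22.5 − 15.7895 = 6.7105.
DWL = ½ × 6.2423 × 6.7105 = $20.94 thousand.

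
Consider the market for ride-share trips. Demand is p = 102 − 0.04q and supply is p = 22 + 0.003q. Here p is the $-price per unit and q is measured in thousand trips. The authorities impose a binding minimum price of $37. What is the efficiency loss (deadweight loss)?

$1192.04 thousand

Competitive equilibrium: 102 − 0.04q = 22 + 0.003q → q* = 1860.4651, p* = 27.5814.
At the floor p = 37, quantity demanded = (102 − 37)/0.04 = 1625.
Sellers' marginal cost at q' = 1625: 22 + 0.003·1625 = 26.875.
Δq = 1860.4651 − 1625 = 235.4651; wedge = 37 − 26.875 = 10.125.
The triangle = ½ × 235.4651 × 10.125 = $1192.04 thousand.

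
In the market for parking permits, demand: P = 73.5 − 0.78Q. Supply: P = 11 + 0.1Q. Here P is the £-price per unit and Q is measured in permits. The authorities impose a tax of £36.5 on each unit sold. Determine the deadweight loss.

£756.96

Competitive equilibrium: 73.5 − 0.78Q = 11 + 0.1Q → Q* = 71.0227, P* = 18.1023.
With the tax, the buyer price exceeds the seller price by 36.5: (73.5 − 0.78Q) − (11 + 0.1Q) = 36.5 → Q' = 29.5455.
ΔQ = 71.0227 − 29.5455 = 41.4772; the wedge equals the tax, 36.5.
Welfare loss = ½ × 41.4772 × 36.5 = £756.96.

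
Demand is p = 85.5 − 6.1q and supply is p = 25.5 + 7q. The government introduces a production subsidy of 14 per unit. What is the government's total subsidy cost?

79.08

Competitive equilibrium: 85.5 − 6.1q = 25.5 + 7q → q* = 4.5802, p* = 57.5611.
The subsidy lowers effective supply by 14: p = 11.5 + 7q.
New quantity: 85.5 − 6.1q = 11.5 + 7q → q' = 5.6489.
Total subsidy cost = 14 × 5.6489 = 79.08.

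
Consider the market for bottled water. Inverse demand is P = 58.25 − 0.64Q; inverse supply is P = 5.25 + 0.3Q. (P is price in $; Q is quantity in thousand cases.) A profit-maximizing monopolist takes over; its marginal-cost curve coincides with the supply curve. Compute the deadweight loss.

Competitive equilibrium: 58.25 − 0.64Q = 5.25 + 0.3Q → Q* = 56.383, P* = 22.1649.
Marginal revenue: MR = 58.25 − 1.28Q. Set MR = MC: 58.25 − 1.28Q = 5.25 + 0.3Q → Q_m = 33.5443.
Price P_m = 58.25 − 0.64·33.5443 = 36.7816; MC(Q_m) = 5.25 + 0.3·33.5443 = 15.3133.
Competitive Q* = 56.383, so ΔQ = 22.8387; wedge = 36.7816 − 15.3133 = 21.4683.
The triangle = ½ × 22.8387 × 21.4683 = $245.15 thousand.

$245.15 thousand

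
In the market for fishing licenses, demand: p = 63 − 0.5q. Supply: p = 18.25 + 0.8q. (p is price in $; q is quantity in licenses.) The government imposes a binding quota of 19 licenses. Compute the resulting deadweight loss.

$154.62

Competitive equilibrium: 63 − 0.5q = 18.25 + 0.8q → q* = 34.4231, p* = 45.7885.
At q = 19: demand price = 63 − 0.5·19 = 53.5; supply price = 18.25 + 0.8·19 = 33.45.
Δq = 34.4231 − 19 = 15.4231; wedge = 53.5 − 33.45 = 20.05.
DWL = ½ × 15.4231 × 20.05 = $154.62.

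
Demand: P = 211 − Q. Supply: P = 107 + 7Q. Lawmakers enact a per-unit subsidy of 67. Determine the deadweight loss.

280.56

Competitive equilibrium: 211 − Q = 107 + 7Q → Q* = 13, P* = 198.
The subsidy lowers effective supply by 67: P = 40 + 7Q.
New quantity: 211 − Q = 40 + 7Q → Q' = 21.375.
Overproduction ΔQ = 21.375 − 13 = 8.375; wedge = subsidy = 67.
The triangle = ½ × 8.375 × 67 = 280.56.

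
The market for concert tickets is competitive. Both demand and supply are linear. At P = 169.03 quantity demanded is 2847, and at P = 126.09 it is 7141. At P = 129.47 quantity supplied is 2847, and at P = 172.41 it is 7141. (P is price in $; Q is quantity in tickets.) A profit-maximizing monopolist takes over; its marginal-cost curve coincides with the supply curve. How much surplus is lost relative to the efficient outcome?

Demand slope = (126.09 − 169.03)/(7141 − 2847) = −0.01, so P = 197.5 − 0.01Q.
Supply slope = (172.41 − 129.47)/(7141 − 2847) = 0.01, so P = 101 + 0.01Q.
Competitive equilibrium: 197.5 − 0.01Q = 101 + 0.01Q → Q* = 4825, P* = 149.25.
Marginal revenue: MR = 197.5 − 0.02Q. Set MR = MC: 197.5 − 0.02Q = 101 + 0.01Q → Q_m = 3216.66667.
Price P_m = 197.5 − 0.01·3216.66667 = 165.33333; MC(Q_m) = 101 + 0.01·3216.66667 = 133.16667.
Competitive Q* = 4825, so ΔQ = 1608.33333; wedge = 165.33333 − 133.16667 = 32.16666.
Welfare loss = ½ × 1608.33333 × 32.16666 = $25867.36.

$25867.36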